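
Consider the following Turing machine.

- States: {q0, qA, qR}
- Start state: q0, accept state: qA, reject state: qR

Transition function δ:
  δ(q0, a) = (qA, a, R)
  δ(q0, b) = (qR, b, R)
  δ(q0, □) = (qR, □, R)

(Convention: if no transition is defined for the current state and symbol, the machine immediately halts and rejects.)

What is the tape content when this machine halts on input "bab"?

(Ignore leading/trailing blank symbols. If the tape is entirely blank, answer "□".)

Execution trace:
Initial: [q0]bab
Step 1: δ(q0, b) = (qR, b, R) → b[qR]ab

The machine reaches the reject state qR and halts.

Final tape (ignoring leading/trailing blanks): bab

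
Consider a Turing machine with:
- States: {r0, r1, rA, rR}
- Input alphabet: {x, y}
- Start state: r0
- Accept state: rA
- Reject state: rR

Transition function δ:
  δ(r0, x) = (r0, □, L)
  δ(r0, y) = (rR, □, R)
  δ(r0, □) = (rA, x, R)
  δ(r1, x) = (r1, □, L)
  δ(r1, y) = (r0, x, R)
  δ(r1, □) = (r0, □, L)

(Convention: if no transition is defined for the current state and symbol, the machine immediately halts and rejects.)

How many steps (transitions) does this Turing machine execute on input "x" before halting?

Execution trace:
Initial: [r0]x
Step 1: δ(r0, x) = (r0, □, L) → [r0]□□
Step 2: δ(r0, □) = (rA, x, R) → x[rA]□

The machine reaches the accept state rA and halts.

The machine executed 2 steps before halting.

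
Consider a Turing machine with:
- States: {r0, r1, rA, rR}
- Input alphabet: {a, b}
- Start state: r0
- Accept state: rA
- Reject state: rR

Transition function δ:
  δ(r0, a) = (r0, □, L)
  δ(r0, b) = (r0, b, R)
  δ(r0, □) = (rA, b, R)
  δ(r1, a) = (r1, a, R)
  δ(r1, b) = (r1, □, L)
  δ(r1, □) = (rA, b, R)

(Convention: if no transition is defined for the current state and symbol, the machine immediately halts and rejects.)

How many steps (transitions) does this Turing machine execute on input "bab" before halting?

Execution trace:
Initial: [r0]bab
Step 1: δ(r0, b) = (r0, b, R) → b[r0]ab
Step 2: δ(r0, a) = (r0, □, L) → [r0]b□b
Step 3: δ(r0, b) = (r0, b, R) → b[r0]□b
Step 4: δ(r0, □) = (rA, b, R) → bb[rA]b

The machine reaches the accept state rA and halts.

The machine executed 4 steps before halting.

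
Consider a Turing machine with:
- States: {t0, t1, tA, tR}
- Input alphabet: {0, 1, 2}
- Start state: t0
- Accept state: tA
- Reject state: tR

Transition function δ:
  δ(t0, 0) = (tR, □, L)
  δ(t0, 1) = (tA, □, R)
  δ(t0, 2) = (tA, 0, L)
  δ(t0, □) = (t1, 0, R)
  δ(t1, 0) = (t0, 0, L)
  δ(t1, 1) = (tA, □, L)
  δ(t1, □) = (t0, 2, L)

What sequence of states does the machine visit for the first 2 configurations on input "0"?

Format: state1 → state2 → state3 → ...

Execution trace:
Initial: [t0]0
Step 1: δ(t0, 0) = (tR, □, L) → [tR]□□

The machine reaches the reject state tR and halts.

State sequence: t0 → tR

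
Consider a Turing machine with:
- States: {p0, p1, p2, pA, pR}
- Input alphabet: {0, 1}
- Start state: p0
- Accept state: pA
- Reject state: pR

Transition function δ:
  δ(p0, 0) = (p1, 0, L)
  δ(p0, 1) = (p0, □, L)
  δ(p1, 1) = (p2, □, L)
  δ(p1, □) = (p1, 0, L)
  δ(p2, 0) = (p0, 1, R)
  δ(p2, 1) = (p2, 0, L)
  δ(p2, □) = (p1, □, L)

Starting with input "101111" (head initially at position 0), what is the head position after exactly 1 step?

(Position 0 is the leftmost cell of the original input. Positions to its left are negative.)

Execution trace (head position shown):
Step 0: [p0]101111  (head at position 0)
Step 1: move left → [p0]□□01111  (head at position -1)

After 1 step, the head is at position -1.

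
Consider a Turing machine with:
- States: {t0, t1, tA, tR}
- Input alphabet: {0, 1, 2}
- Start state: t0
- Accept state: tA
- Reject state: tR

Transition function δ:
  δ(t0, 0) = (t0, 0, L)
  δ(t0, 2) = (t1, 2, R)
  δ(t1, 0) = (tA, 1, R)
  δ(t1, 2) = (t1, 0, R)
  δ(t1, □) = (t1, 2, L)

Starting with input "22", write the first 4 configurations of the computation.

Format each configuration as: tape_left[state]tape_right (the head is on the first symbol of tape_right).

Transitions applied:
Step 1: δ(t0, 2) = (t1, 2, R)
Step 2: δ(t1, 2) = (t1, 0, R)
Step 3: δ(t1, □) = (t1, 2, L)

The first 4 configurations are:
[t0]22 ⊢ 2[t1]2 ⊢ 20[t1]□ ⊢ 2[t1]02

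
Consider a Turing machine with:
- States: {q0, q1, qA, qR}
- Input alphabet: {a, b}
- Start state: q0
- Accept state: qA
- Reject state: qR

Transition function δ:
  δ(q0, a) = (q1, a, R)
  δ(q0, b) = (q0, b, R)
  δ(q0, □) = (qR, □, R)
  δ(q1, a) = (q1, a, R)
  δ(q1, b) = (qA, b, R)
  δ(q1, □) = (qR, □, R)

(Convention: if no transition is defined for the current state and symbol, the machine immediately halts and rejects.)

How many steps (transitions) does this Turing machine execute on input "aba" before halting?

Execution trace:
Initial: [q0]aba
Step 1: δ(q0, a) = (q1, a, R) → a[q1]ba
Step 2: δ(q1, b) = (qA, b, R) → ab[qA]a

The machine reaches the accept state qA and halts.

The machine executed 2 steps before halting.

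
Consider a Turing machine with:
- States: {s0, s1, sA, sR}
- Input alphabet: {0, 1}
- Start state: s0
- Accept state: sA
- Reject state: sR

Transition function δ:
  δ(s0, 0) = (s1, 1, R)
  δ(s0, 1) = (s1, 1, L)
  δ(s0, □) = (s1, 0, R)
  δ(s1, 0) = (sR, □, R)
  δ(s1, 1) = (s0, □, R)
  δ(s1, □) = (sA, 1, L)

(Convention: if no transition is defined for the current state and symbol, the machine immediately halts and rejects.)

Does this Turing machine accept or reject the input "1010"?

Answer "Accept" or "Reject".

Execution trace:
Initial: [s0]1010
Step 1: δ(s0, 1) = (s1, 1, L) → [s1]□1010
Step 2: δ(s1, □) = (sA, 1, L) → [sA]□11010

The machine reaches the accept state sA and halts.

Answer: Accept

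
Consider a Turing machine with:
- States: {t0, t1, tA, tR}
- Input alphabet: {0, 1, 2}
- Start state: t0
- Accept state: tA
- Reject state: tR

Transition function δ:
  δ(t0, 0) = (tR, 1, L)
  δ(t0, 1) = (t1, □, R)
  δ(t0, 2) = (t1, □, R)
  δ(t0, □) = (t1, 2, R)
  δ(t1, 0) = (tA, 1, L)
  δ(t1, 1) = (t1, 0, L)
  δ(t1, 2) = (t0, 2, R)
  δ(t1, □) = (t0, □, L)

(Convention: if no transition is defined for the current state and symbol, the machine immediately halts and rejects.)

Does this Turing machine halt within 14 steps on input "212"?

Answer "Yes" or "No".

Execution trace:
Initial: [t0]212
Step 1: δ(t0, 2) = (t1, □, R) → □[t1]12
Step 2: δ(t1, 1) = (t1, 0, L) → [t1]□02
Step 3: δ(t1, □) = (t0, □, L) → [t0]□□02
Step 4: δ(t0, □) = (t1, 2, R) → 2[t1]□02
Step 5: δ(t1, □) = (t0, □, L) → [t0]2□02
Step 6: δ(t0, 2) = (t1, □, R) → □[t1]□02
Step 7: δ(t1, □) = (t0, □, L) → [t0]□□02
Step 8: δ(t0, □) = (t1, 2, R) → 2[t1]□02
Step 9: δ(t1, □) = (t0, □, L) → [t0]2□02
Step 10: δ(t0, 2) = (t1, □, R) → □[t1]□02
Step 11: δ(t1, □) = (t0, □, L) → [t0]□□02
Step 12: δ(t0, □) = (t1, 2, R) → 2[t1]□02
Step 13: δ(t1, □) = (t0, □, L) → [t0]2□02
Step 14: δ(t0, 2) = (t1, □, R) → □[t1]□02

The machine has not reached a halting state after 14 steps.
The machine did not halt within the 14-step bound.

Answer: No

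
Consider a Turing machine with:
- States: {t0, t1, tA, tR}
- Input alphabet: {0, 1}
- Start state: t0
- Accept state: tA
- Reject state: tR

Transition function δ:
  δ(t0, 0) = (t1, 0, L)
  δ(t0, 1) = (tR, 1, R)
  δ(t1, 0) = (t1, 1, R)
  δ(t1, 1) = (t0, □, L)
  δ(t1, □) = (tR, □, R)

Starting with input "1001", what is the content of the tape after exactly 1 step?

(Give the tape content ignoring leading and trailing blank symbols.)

Execution trace:
Initial: [t0]1001
Step 1: δ(t0, 1) = (tR, 1, R) → 1[tR]001

The machine reaches the reject state tR and halts.

After 1 step, the tape (ignoring leading/trailing blanks) is: 1001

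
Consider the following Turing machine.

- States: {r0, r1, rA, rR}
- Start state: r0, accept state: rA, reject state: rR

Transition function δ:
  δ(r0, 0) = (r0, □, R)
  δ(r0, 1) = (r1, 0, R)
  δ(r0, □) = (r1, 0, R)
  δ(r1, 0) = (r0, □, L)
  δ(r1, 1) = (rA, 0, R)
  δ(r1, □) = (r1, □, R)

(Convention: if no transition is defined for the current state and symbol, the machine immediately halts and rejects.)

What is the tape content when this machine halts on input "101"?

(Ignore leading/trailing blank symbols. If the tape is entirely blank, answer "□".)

Execution trace:
Initial: [r0]101
Step 1: δ(r0, 1) = (r1, 0, R) → 0[r1]01
Step 2: δ(r1, 0) = (r0, □, L) → [r0]0□1
Step 3: δ(r0, 0) = (r0, □, R) → □[r0]□1
Step 4: δ(r0, □) = (r1, 0, R) → □0[r1]1
Step 5: δ(r1, 1) = (rA, 0, R) → □00[rA]□

The machine reaches the accept state rA and halts.

Final tape (ignoring leading/trailing blanks): 00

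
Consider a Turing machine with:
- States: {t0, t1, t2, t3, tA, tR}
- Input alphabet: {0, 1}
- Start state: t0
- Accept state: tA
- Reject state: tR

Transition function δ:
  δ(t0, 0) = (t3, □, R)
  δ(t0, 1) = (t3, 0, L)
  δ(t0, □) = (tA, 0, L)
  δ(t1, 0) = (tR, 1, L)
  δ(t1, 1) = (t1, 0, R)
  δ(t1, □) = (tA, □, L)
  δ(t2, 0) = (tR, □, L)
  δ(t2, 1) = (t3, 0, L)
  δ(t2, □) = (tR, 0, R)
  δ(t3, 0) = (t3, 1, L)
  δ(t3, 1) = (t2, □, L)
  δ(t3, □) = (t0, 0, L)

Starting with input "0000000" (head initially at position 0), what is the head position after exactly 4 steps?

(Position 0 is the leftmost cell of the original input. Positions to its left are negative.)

Execution trace (head position shown):
Step 0: [t0]0000000  (head at position 0)
Step 1: move right → □[t3]000000  (head at position 1)
Step 2: move left → [t3]□100000  (head at position 0)
Step 3: move left → [t0]□0100000  (head at position -1)
Step 4: move left → [tA]□00100000  (head at position -2)

After 4 steps, the head is at position -2.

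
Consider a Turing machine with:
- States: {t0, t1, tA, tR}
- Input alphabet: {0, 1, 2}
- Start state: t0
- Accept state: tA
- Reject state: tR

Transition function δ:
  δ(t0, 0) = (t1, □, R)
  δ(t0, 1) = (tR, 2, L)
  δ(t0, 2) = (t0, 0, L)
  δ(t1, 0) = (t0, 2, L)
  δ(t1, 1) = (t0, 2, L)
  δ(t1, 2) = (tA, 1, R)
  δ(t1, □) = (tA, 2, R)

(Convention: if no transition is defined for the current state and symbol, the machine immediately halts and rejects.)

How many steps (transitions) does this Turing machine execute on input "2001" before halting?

Execution trace:
Initial: [t0]2001
Step 1: δ(t0, 2) = (t0, 0, L) → [t0]□0001

No transition is defined for δ(t0, □). By convention the machine halts and rejects.

The machine executed 1 step before halting.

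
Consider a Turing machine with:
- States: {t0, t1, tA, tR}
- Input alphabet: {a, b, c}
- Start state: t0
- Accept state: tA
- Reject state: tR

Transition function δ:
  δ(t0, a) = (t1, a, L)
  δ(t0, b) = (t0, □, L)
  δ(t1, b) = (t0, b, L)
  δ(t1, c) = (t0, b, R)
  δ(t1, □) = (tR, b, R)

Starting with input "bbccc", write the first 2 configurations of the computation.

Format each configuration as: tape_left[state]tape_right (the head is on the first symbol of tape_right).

Transitions applied:
Step 1: δ(t0, b) = (t0, □, L)

The first 2 configurations are:
[t0]bbccc ⊢ [t0]□□bccc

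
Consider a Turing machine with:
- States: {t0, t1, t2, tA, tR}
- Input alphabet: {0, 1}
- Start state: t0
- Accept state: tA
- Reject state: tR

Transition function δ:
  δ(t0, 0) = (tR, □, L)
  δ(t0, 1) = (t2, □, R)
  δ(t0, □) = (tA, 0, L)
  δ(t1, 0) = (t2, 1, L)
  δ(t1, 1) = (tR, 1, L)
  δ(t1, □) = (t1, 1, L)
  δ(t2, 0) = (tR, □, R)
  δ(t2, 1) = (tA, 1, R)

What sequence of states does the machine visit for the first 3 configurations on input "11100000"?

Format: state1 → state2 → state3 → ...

Execution trace:
Initial: [t0]11100000
Step 1: δ(t0, 1) = (t2, □, R) → □[t2]1100000
Step 2: δ(t2, 1) = (tA, 1, R) → □1[tA]100000

The machine reaches the accept state tA and halts.

State sequence: t0 → t2 → tA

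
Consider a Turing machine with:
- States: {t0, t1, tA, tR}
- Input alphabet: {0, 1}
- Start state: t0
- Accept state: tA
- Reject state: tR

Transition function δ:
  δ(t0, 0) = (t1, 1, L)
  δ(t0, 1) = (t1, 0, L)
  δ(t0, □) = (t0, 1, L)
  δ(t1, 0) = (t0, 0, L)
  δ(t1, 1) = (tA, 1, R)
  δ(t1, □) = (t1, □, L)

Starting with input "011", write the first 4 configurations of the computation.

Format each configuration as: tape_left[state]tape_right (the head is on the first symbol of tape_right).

Transitions applied:
Step 1: δ(t0, 0) = (t1, 1, L)
Step 2: δ(t1, □) = (t1, □, L)
Step 3: δ(t1, □) = (t1, □, L)

The first 4 configurations are:
[t0]011 ⊢ [t1]□111 ⊢ [t1]□□111 ⊢ [t1]□□□111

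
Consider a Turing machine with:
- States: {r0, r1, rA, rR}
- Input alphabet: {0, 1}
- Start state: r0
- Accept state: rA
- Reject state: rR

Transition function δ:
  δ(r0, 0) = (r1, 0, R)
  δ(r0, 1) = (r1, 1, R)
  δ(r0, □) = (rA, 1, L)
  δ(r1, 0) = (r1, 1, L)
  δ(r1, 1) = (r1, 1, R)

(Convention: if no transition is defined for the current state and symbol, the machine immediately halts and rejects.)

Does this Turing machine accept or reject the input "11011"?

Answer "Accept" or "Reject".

Execution trace:
Initial: [r0]11011
Step 1: δ(r0, 1) = (r1, 1, R) → 1[r1]1011
Step 2: δ(r1, 1) = (r1, 1, R) → 11[r1]011
Step 3: δ(r1, 0) = (r1, 1, L) → 1[r1]1111
Step 4: δ(r1, 1) = (r1, 1, R) → 11[r1]111
Step 5: δ(r1, 1) = (r1, 1, R) → 111[r1]11
Step 6: δ(r1, 1) = (r1, 1, R) → 1111[r1]1
Step 7: δ(r1, 1) = (r1, 1, R) → 11111[r1]□

No transition is defined for δ(r1, □). By convention the machine halts and rejects.

Answer: Reject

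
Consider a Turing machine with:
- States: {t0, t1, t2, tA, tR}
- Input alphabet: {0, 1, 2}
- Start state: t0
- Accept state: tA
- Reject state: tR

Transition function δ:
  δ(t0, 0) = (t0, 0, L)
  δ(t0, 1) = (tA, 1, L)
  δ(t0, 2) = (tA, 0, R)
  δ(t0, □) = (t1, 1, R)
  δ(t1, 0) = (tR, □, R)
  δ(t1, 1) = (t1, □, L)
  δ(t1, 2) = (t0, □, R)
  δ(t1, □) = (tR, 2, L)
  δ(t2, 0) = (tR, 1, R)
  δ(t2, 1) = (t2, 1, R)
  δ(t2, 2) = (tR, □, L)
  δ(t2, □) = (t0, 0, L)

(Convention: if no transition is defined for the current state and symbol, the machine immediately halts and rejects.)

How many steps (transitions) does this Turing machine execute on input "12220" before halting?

Execution trace:
Initial: [t0]12220
Step 1: δ(t0, 1) = (tA, 1, L) → [tA]□12220

The machine reaches the accept state tA and halts.

The machine executed 1 step before halting.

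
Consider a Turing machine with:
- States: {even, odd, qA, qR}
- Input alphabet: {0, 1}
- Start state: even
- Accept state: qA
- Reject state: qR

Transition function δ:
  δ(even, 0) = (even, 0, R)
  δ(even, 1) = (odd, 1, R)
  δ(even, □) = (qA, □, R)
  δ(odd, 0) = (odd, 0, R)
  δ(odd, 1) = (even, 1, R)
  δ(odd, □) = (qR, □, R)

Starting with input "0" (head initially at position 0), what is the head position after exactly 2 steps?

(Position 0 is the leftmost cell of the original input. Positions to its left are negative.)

Execution trace (head position shown):
Step 0: [even]0  (head at position 0)
Step 1: move right → 0[even]□  (head at position 1)
Step 2: move right → 0□[qA]□  (head at position 2)

After 2 steps, the head is at position 2.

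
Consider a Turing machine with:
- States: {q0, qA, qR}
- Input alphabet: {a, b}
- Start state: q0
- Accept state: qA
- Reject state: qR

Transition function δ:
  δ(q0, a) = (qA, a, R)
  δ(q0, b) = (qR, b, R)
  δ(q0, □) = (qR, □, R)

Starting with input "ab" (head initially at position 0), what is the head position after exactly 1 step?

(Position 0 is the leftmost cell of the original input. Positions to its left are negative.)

Execution trace (head position shown):
Step 0: [q0]ab  (head at position 0)
Step 1: move right → a[qA]b  (head at position 1)

After 1 step, the head is at position 1.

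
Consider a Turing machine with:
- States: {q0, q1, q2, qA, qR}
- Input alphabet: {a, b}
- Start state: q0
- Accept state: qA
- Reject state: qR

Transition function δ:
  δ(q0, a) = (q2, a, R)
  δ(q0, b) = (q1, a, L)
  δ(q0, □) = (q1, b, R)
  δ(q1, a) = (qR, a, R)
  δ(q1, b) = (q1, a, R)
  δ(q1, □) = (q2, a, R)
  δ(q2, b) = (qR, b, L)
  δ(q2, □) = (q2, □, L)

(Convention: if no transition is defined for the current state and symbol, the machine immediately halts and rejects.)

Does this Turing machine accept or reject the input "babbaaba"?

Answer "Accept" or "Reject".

Execution trace:
Initial: [q0]babbaaba
Step 1: δ(q0, b) = (q1, a, L) → [q1]□aabbaaba
Step 2: δ(q1, □) = (q2, a, R) → a[q2]aabbaaba

No transition is defined for δ(q2, a). By convention the machine halts and rejects.

Answer: Reject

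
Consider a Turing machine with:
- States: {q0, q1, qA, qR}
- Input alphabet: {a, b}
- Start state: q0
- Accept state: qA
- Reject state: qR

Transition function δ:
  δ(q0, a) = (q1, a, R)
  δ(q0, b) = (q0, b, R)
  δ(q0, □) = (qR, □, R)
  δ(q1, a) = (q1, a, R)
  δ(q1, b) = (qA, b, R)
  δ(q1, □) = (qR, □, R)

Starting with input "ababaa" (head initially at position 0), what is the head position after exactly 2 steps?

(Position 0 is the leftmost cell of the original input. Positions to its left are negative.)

Execution trace (head position shown):
Step 0: [q0]ababaa  (head at position 0)
Step 1: move right → a[q1]babaa  (head at position 1)
Step 2: move right → ab[qA]abaa  (head at position 2)

After 2 steps, the head is at position 2.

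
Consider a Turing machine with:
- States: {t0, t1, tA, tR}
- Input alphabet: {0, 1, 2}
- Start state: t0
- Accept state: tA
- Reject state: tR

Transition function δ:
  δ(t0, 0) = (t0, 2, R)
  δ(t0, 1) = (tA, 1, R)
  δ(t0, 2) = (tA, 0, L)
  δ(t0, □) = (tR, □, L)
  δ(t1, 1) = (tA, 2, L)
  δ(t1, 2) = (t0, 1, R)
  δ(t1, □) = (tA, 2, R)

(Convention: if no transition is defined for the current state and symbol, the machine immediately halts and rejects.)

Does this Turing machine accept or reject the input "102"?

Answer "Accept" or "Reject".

Execution trace:
Initial: [t0]102
Step 1: δ(t0, 1) = (tA, 1, R) → 1[tA]02

The machine reaches the accept state tA and halts.

Answer: Accept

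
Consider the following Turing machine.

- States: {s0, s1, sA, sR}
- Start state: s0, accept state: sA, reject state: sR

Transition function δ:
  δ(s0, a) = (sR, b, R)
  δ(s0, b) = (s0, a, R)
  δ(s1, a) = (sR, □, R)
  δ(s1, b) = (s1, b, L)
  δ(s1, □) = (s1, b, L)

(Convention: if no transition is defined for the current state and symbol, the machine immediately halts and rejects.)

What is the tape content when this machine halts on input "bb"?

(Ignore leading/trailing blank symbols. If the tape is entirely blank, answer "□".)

Execution trace:
Initial: [s0]bb
Step 1: δ(s0, b) = (s0, a, R) → a[s0]b
Step 2: δ(s0, b) = (s0, a, R) → aa[s0]□

No transition is defined for δ(s0, □). By convention the machine halts and rejects.

Final tape (ignoring leading/trailing blanks): aa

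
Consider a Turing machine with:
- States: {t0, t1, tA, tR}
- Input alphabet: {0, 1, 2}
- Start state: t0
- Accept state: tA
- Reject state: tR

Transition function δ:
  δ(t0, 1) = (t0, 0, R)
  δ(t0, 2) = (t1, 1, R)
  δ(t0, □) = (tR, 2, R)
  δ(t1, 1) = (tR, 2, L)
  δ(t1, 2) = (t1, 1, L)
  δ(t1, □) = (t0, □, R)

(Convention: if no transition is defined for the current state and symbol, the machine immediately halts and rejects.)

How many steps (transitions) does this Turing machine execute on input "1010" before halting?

Execution trace:
Initial: [t0]1010
Step 1: δ(t0, 1) = (t0, 0, R) → 0[t0]010

No transition is defined for δ(t0, 0). By convention the machine halts and rejects.

The machine executed 1 step before halting.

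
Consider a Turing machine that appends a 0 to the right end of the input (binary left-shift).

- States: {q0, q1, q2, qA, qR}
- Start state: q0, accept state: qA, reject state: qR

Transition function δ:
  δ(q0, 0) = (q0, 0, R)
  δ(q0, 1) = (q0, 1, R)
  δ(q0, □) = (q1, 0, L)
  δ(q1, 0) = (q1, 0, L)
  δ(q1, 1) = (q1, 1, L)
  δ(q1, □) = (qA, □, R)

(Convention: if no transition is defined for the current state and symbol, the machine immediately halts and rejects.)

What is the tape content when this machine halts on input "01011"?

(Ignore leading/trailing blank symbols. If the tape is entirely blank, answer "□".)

Execution trace:
Initial: [q0]01011
Step 1: δ(q0, 0) = (q0, 0, R) → 0[q0]1011
Step 2: δ(q0, 1) = (q0, 1, R) → 01[q0]011
Step 3: δ(q0, 0) = (q0, 0, R) → 010[q0]11
Step 4: δ(q0, 1) = (q0, 1, R) → 0101[q0]1
Step 5: δ(q0, 1) = (q0, 1, R) → 01011[q0]□
Step 6: δ(q0, □) = (q1, 0, L) → 0101[q1]10
Step 7: δ(q1, 1) = (q1, 1, L) → 010[q1]110
Step 8: δ(q1, 1) = (q1, 1, L) → 01[q1]0110
Step 9: δ(q1, 0) = (q1, 0, L) → 0[q1]10110
Step 10: δ(q1, 1) = (q1, 1, L) → [q1]010110
Step 11: δ(q1, 0) = (q1, 0, L) → [q1]□010110
Step 12: δ(q1, □) = (qA, □, R) → □[qA]010110

The machine reaches the accept state qA and halts.

Final tape (ignoring leading/trailing blanks): 010110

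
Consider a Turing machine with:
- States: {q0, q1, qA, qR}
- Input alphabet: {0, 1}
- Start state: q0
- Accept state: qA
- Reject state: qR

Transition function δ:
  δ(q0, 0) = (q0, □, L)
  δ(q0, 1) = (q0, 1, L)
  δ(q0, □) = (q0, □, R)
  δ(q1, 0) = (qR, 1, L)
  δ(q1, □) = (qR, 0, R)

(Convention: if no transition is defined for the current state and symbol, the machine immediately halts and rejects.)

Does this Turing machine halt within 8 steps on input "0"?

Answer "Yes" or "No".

Execution trace:
Initial: [q0]0
Step 1: δ(q0, 0) = (q0, □, L) → [q0]□□
Step 2: δ(q0, □) = (q0, □, R) → □[q0]□
Step 3: δ(q0, □) = (q0, □, R) → □□[q0]□
Step 4: δ(q0, □) = (q0, □, R) → □□□[q0]□
Step 5: δ(q0, □) = (q0, □, R) → □□□□[q0]□
Step 6: δ(q0, □) = (q0, □, R) → □□□□□[q0]□
Step 7: δ(q0, □) = (q0, □, R) → □□□□□□[q0]□
Step 8: δ(q0, □) = (q0, □, R) → □□□□□□□[q0]□

The machine has not reached a halting state after 8 steps.
The machine did not halt within the 8-step bound.

Answer: No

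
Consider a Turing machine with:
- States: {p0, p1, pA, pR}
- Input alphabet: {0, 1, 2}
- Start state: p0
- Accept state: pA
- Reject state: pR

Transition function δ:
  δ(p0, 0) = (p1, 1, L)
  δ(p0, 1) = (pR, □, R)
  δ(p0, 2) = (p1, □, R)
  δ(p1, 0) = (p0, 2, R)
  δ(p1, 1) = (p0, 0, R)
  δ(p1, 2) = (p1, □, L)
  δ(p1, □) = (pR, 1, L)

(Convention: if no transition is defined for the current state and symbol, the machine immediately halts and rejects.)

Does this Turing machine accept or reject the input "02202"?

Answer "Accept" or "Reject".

Execution trace:
Initial: [p0]02202
Step 1: δ(p0, 0) = (p1, 1, L) → [p1]□12202
Step 2: δ(p1, □) = (pR, 1, L) → [pR]□112202

The machine reaches the reject state pR and halts.

Answer: Reject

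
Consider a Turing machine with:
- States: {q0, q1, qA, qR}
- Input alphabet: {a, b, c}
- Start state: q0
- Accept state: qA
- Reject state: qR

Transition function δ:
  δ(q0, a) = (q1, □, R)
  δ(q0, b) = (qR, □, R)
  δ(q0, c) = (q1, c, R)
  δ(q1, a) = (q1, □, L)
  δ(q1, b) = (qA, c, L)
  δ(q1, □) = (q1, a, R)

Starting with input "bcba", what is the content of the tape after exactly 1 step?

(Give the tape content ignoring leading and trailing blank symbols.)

Execution trace:
Initial: [q0]bcba
Step 1: δ(q0, b) = (qR, □, R) → □[qR]cba

The machine reaches the reject state qR and halts.

After 1 step, the tape (ignoring leading/trailing blanks) is: cba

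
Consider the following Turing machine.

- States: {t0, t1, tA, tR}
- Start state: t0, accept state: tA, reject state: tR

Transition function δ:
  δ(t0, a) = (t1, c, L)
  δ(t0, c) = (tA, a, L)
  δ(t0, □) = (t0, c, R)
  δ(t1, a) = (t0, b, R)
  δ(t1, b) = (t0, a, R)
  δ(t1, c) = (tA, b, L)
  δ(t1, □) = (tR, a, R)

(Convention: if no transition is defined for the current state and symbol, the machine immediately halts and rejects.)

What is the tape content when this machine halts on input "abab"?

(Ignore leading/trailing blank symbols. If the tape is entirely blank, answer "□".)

Execution trace:
Initial: [t0]abab
Step 1: δ(t0, a) = (t1, c, L) → [t1]□cbab
Step 2: δ(t1, □) = (tR, a, R) → a[tR]cbab

The machine reaches the reject state tR and halts.

Final tape (ignoring leading/trailing blanks): acbab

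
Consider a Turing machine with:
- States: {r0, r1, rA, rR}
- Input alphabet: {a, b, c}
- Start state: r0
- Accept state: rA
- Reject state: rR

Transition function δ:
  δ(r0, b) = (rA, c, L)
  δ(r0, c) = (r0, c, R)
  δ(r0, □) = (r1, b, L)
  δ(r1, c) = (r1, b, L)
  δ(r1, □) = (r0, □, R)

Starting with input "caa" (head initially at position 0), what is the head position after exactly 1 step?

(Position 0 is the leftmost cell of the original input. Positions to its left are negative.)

Execution trace (head position shown):
Step 0: [r0]caa  (head at position 0)
Step 1: move right → c[r0]aa  (head at position 1)

After 1 step, the head is at position 1.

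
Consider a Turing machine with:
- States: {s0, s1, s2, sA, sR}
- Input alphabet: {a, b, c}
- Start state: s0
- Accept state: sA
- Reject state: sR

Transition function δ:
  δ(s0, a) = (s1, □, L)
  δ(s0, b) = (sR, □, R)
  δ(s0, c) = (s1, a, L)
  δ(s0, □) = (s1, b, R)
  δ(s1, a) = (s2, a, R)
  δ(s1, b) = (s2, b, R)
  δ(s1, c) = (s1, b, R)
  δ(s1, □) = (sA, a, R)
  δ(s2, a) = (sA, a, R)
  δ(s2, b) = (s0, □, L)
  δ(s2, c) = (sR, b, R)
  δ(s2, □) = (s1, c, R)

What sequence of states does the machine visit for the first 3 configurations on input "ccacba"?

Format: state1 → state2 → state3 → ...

Execution trace:
Initial: [s0]ccacba
Step 1: δ(s0, c) = (s1, a, L) → [s1]□acacba
Step 2: δ(s1, □) = (sA, a, R) → a[sA]acacba

The machine reaches the accept state sA and halts.

State sequence: s0 → s1 → sA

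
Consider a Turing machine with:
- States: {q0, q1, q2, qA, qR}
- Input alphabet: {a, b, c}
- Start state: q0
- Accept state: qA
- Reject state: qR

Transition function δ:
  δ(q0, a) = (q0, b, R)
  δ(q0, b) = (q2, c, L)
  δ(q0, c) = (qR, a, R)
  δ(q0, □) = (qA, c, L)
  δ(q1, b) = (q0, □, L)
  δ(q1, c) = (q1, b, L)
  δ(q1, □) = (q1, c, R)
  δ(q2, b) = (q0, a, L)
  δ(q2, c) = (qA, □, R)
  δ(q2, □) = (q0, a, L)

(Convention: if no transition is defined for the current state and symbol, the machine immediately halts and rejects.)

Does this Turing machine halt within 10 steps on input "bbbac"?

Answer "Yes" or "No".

Execution trace:
Initial: [q0]bbbac
Step 1: δ(q0, b) = (q2, c, L) → [q2]□cbbac
Step 2: δ(q2, □) = (q0, a, L) → [q0]□acbbac
Step 3: δ(q0, □) = (qA, c, L) → [qA]□cacbbac

The machine reaches the accept state qA and halts.
The machine halted after 3 steps (within the 10-step bound).

Answer: Yes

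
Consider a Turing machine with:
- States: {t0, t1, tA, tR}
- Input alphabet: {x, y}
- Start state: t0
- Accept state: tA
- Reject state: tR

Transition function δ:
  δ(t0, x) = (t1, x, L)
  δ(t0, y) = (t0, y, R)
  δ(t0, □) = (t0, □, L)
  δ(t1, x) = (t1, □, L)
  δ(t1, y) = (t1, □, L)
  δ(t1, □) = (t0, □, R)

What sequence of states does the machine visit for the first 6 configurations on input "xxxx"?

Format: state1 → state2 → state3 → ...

Execution trace:
Initial: [t0]xxxx
Step 1: δ(t0, x) = (t1, x, L) → [t1]□xxxx
Step 2: δ(t1, □) = (t0, □, R) → □[t0]xxxx
Step 3: δ(t0, x) = (t1, x, L) → [t1]□xxxx
Step 4: δ(t1, □) = (t0, □, R) → □[t0]xxxx
Step 5: δ(t0, x) = (t1, x, L) → [t1]□xxxx

State sequence: t0 → t1 → t0 → t1 → t0 → t1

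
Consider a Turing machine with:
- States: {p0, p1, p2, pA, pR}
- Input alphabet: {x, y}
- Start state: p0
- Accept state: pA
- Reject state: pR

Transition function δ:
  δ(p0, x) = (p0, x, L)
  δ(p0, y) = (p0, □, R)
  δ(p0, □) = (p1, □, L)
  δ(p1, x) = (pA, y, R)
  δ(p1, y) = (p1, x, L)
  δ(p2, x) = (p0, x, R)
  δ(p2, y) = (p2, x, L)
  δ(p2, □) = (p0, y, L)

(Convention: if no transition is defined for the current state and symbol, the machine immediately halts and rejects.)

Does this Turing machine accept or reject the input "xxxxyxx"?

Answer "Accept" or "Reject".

Execution trace:
Initial: [p0]xxxxyxx
Step 1: δ(p0, x) = (p0, x, L) → [p0]□xxxxyxx
Step 2: δ(p0, □) = (p1, □, L) → [p1]□□xxxxyxx

No transition is defined for δ(p1, □). By convention the machine halts and rejects.

Answer: Reject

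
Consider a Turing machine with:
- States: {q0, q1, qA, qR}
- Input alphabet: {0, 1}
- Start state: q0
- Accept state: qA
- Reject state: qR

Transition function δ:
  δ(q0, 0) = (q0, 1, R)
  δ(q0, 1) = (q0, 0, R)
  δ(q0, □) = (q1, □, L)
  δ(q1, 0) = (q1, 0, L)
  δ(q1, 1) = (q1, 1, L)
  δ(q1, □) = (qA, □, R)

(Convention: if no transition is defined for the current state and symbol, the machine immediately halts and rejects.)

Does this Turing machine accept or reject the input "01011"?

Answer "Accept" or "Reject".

Execution trace:
Initial: [q0]01011
Step 1: δ(q0, 0) = (q0, 1, R) → 1[q0]1011
Step 2: δ(q0, 1) = (q0, 0, R) → 10[q0]011
Step 3: δ(q0, 0) = (q0, 1, R) → 101[q0]11
Step 4: δ(q0, 1) = (q0, 0, R) → 1010[q0]1
Step 5: δ(q0, 1) = (q0, 0, R) → 10100[q0]□
Step 6: δ(q0, □) = (q1, □, L) → 1010[q1]0□
Step 7: δ(q1, 0) = (q1, 0, L) → 101[q1]00□
Step 8: δ(q1, 0) = (q1, 0, L) → 10[q1]100□
Step 9: δ(q1, 1) = (q1, 1, L) → 1[q1]0100□
Step 10: δ(q1, 0) = (q1, 0, L) → [q1]10100□
Step 11: δ(q1, 1) = (q1, 1, L) → [q1]□10100□
Step 12: δ(q1, □) = (qA, □, R) → □[qA]10100□

The machine reaches the accept state qA and halts.

Answer: Accept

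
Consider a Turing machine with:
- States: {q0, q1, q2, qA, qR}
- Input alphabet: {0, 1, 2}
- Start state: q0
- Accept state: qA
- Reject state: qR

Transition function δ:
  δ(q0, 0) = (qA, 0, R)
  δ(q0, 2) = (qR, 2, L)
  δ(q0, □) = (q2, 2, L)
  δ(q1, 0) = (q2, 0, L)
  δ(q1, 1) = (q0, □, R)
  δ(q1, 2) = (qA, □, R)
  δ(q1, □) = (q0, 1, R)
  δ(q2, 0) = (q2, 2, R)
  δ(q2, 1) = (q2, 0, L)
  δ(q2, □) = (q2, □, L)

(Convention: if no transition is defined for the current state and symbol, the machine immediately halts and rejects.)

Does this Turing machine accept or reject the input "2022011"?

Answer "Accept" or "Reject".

Execution trace:
Initial: [q0]2022011
Step 1: δ(q0, 2) = (qR, 2, L) → [qR]□2022011

The machine reaches the reject state qR and halts.

Answer: Reject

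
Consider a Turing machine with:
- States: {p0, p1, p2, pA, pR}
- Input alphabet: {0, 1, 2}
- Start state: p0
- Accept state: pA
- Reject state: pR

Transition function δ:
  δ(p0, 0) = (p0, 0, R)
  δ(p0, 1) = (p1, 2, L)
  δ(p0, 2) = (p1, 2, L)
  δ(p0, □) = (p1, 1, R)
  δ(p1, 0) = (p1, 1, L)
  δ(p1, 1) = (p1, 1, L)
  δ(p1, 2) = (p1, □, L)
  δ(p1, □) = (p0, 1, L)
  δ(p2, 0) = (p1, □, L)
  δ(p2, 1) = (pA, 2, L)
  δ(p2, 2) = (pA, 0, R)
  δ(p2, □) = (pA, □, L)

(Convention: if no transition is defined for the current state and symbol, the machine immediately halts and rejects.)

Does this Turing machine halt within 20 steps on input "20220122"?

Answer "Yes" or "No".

Execution trace:
Initial: [p0]20220122
Step 1: δ(p0, 2) = (p1, 2, L) → [p1]□20220122
Step 2: δ(p1, □) = (p0, 1, L) → [p0]□120220122
Step 3: δ(p0, □) = (p1, 1, R) → 1[p1]120220122
Step 4: δ(p1, 1) = (p1, 1, L) → [p1]1120220122
Step 5: δ(p1, 1) = (p1, 1, L) → [p1]□1120220122
Step 6: δ(p1, □) = (p0, 1, L) → [p0]□11120220122
Step 7: δ(p0, □) = (p1, 1, R) → 1[p1]11120220122
Step 8: δ(p1, 1) = (p1, 1, L) → [p1]111120220122
Step 9: δ(p1, 1) = (p1, 1, L) → [p1]□111120220122
Step 10: δ(p1, □) = (p0, 1, L) → [p0]□1111120220122
Step 11: δ(p0, □) = (p1, 1, R) → 1[p1]1111120220122
Step 12: δ(p1, 1) = (p1, 1, L) → [p1]11111120220122
Step 13: δ(p1, 1) = (p1, 1, L) → [p1]□11111120220122
Step 14: δ(p1, □) = (p0, 1, L) → [p0]□111111120220122
Step 15: δ(p0, □) = (p1, 1, R) → 1[p1]111111120220122
Step 16: δ(p1, 1) = (p1, 1, L) → [p1]1111111120220122
Step 17: δ(p1, 1) = (p1, 1, L) → [p1]□1111111120220122
Step 18: δ(p1, □) = (p0, 1, L) → [p0]□11111111120220122
Step 19: δ(p0, □) = (p1, 1, R) → 1[p1]11111111120220122
Step 20: δ(p1, 1) = (p1, 1, L) → [p1]111111111120220122

The machine has not reached a halting state after 20 steps.
The machine did not halt within the 20-step bound.

Answer: No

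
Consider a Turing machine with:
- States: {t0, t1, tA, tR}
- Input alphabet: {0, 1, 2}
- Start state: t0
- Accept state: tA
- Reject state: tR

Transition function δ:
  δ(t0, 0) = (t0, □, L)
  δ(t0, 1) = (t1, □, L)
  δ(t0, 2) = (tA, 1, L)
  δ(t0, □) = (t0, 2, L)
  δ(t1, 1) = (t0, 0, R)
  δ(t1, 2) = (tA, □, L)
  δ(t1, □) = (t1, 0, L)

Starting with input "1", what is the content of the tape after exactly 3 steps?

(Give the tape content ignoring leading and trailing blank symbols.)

Execution trace:
Initial: [t0]1
Step 1: δ(t0, 1) = (t1, □, L) → [t1]□□
Step 2: δ(t1, □) = (t1, 0, L) → [t1]□0□
Step 3: δ(t1, □) = (t1, 0, L) → [t1]□00□

After 3 steps, the tape (ignoring leading/trailing blanks) is: 00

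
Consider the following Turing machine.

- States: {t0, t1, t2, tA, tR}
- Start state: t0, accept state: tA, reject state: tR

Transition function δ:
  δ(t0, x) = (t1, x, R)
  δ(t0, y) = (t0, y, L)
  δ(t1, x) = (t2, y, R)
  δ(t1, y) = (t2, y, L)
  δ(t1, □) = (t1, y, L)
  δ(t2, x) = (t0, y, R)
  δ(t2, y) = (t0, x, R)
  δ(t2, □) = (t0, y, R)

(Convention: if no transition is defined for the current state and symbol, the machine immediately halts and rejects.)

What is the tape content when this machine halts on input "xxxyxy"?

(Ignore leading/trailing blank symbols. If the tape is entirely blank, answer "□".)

Execution trace:
Initial: [t0]xxxyxy
Step 1: δ(t0, x) = (t1, x, R) → x[t1]xxyxy
Step 2: δ(t1, x) = (t2, y, R) → xy[t2]xyxy
Step 3: δ(t2, x) = (t0, y, R) → xyy[t0]yxy
Step 4: δ(t0, y) = (t0, y, L) → xy[t0]yyxy
Step 5: δ(t0, y) = (t0, y, L) → x[t0]yyyxy
Step 6: δ(t0, y) = (t0, y, L) → [t0]xyyyxy
Step 7: δ(t0, x) = (t1, x, R) → x[t1]yyyxy
Step 8: δ(t1, y) = (t2, y, L) → [t2]xyyyxy
Step 9: δ(t2, x) = (t0, y, R) → y[t0]yyyxy
Step 10: δ(t0, y) = (t0, y, L) → [t0]yyyyxy
Step 11: δ(t0, y) = (t0, y, L) → [t0]□yyyyxy

No transition is defined for δ(t0, □). By convention the machine halts and rejects.

Final tape (ignoring leading/trailing blanks): yyyyxy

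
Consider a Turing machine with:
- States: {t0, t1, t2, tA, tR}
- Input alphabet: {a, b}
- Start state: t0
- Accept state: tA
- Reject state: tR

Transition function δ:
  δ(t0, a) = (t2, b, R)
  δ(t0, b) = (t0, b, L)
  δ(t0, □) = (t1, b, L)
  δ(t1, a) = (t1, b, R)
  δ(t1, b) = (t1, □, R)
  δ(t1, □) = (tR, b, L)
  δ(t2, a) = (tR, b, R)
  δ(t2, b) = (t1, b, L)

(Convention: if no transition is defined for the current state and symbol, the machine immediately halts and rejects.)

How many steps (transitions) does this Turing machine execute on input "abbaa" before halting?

Execution trace:
Initial: [t0]abbaa
Step 1: δ(t0, a) = (t2, b, R) → b[t2]bbaa
Step 2: δ(t2, b) = (t1, b, L) → [t1]bbbaa
Step 3: δ(t1, b) = (t1, □, R) → □[t1]bbaa
Step 4: δ(t1, b) = (t1, □, R) → □□[t1]baa
Step 5: δ(t1, b) = (t1, □, R) → □□□[t1]aa
Step 6: δ(t1, a) = (t1, b, R) → □□□b[t1]a
Step 7: δ(t1, a) = (t1, b, R) → □□□bb[t1]□
Step 8: δ(t1, □) = (tR, b, L) → □□□b[tR]bb

The machine reaches the reject state tR and halts.

The machine executed 8 steps before halting.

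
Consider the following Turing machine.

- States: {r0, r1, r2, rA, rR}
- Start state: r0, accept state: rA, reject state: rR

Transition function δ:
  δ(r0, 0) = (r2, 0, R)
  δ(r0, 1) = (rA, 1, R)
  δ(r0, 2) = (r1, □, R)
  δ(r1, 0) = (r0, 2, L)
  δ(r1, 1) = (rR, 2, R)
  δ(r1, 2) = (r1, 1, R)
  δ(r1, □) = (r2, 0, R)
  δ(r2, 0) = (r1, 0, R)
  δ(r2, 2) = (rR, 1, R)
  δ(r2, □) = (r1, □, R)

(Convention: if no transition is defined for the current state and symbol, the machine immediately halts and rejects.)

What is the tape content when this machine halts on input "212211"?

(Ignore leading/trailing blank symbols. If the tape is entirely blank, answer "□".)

Execution trace:
Initial: [r0]212211
Step 1: δ(r0, 2) = (r1, □, R) → □[r1]12211
Step 2: δ(r1, 1) = (rR, 2, R) → □2[rR]2211

The machine reaches the reject state rR and halts.

Final tape (ignoring leading/trailing blanks): 22211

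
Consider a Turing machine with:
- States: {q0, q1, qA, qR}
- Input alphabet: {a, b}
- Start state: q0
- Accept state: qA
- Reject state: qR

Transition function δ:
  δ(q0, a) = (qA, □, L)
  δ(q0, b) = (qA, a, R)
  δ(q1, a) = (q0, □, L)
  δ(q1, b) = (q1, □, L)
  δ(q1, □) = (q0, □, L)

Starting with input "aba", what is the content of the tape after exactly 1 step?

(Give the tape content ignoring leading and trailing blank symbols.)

Execution trace:
Initial: [q0]aba
Step 1: δ(q0, a) = (qA, □, L) → [qA]□□ba

The machine reaches the accept state qA and halts.

After 1 step, the tape (ignoring leading/trailing blanks) is: ba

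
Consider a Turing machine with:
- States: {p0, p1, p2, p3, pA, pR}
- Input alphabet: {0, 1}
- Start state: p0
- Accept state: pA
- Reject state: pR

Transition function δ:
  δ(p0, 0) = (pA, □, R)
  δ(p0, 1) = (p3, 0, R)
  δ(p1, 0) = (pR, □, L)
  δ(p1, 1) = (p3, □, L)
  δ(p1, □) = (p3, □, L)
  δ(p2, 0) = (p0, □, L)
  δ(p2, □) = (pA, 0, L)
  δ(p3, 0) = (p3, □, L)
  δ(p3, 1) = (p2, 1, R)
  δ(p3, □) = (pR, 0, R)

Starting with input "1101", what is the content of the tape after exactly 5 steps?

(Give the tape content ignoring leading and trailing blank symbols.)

Execution trace:
Initial: [p0]1101
Step 1: δ(p0, 1) = (p3, 0, R) → 0[p3]101
Step 2: δ(p3, 1) = (p2, 1, R) → 01[p2]01
Step 3: δ(p2, 0) = (p0, □, L) → 0[p0]1□1
Step 4: δ(p0, 1) = (p3, 0, R) → 00[p3]□1
Step 5: δ(p3, □) = (pR, 0, R) → 000[pR]1

The machine reaches the reject state pR and halts.

After 5 steps, the tape (ignoring leading/trailing blanks) is: 0001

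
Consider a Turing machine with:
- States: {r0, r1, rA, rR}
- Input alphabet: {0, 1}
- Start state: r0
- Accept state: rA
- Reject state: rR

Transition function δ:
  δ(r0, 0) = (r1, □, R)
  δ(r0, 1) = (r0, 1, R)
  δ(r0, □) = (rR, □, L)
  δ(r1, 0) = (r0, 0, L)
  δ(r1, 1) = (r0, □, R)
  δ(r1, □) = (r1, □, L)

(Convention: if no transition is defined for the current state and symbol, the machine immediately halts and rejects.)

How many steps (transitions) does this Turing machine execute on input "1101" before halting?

Execution trace:
Initial: [r0]1101
Step 1: δ(r0, 1) = (r0, 1, R) → 1[r0]101
Step 2: δ(r0, 1) = (r0, 1, R) → 11[r0]01
Step 3: δ(r0, 0) = (r1, □, R) → 11□[r1]1
Step 4: δ(r1, 1) = (r0, □, R) → 11□□[r0]□
Step 5: δ(r0, □) = (rR, □, L) → 11□[rR]□□

The machine reaches the reject state rR and halts.

The machine executed 5 steps before halting.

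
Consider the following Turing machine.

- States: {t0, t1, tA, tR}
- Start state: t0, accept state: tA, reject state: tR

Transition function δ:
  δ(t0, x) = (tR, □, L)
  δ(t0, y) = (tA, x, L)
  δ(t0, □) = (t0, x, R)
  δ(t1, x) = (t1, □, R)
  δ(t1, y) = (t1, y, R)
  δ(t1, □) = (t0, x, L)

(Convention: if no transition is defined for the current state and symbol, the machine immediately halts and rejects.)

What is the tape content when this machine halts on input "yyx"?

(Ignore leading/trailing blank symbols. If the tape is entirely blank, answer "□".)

Execution trace:
Initial: [t0]yyx
Step 1: δ(t0, y) = (tA, x, L) → [tA]□xyx

The machine reaches the accept state tA and halts.

Final tape (ignoring leading/trailing blanks): xyx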